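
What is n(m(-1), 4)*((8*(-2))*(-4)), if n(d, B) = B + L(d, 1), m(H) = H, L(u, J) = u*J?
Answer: 192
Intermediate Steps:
L(u, J) = J*u
n(d, B) = B + d (n(d, B) = B + 1*d = B + d)
n(m(-1), 4)*((8*(-2))*(-4)) = (4 - 1)*((8*(-2))*(-4)) = 3*(-16*(-4)) = 3*64 = 192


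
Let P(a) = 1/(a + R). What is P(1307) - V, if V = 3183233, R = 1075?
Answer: -7582461005/2382 ≈ -3.1832e+6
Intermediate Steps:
P(a) = 1/(1075 + a) (P(a) = 1/(a + 1075) = 1/(1075 + a))
P(1307) - V = 1/(1075 + 1307) - 1*3183233 = 1/2382 - 3183233 = -7582461005/2382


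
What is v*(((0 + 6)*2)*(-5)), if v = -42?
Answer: 2520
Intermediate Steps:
v*(((0 + 6)*2)*(-5)) = -42*(0 + 6)*2*(-5) = -42*6*2*(-5) = -504*(-5) = -42*(-60) = 2520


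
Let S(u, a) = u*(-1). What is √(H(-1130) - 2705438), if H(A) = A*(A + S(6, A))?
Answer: I*√1421758 ≈ 1192.4*I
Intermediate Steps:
S(u, a) = -u
H(A) = A*(-6 + A) (H(A) = A*(A - 1*6) = A*(A - 6) = A*(-6 + A))
√(H(-1130) - 2705438) = √(-1130*(-6 - 1130) - 2705438) = √(-1130*(-1136) - 2705438) = √(1283680 - 2705438) = √(-1421758) = I*√1421758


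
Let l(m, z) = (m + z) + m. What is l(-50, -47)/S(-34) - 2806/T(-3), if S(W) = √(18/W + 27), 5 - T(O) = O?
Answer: -1403/4 - 49*√34/10 ≈ -379.32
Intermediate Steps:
l(m, z) = z + 2*m
T(O) = 5 - O
S(W) = √(27 + 18/W)
l(-50, -47)/S(-34) - 2806/T(-3) = (-47 + 2*(-50))/((3*√(3 + 2/(-34)))) - 2806/(5 - 1*(-3)) = (-47 - 100)/((3*√(3 + 2*(-1/34)))) - 2806/(5 + 3) = -147*1/(3*√(3 - 1/17)) - 2806/8 = -147*√34/30 - 2806*⅛ = -147*√34/30 - 1403/4 = -49*√34/10 - 1403/4 = -1403/4 - 49*√34/10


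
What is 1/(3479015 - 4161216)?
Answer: -1/682201 ≈ -1.4658e-6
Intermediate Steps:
1/(3479015 - 4161216) = 1/(-682201) = -1/682201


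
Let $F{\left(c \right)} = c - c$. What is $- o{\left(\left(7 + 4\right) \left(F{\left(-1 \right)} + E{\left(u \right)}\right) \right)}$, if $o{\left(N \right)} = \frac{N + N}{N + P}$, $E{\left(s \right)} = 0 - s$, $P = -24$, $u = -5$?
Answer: $- \frac{110}{31} \approx -3.5484$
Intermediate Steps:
$F{\left(c \right)} = 0$
$E{\left(s \right)} = - s$
$o{\left(N \right)} = \frac{2 N}{-24 + N}$ ($o{\left(N \right)} = \frac{N + N}{N - 24} = \frac{2 N}{-24 + N}$)
$- o{\left(\left(7 + 4\right) \left(F{\left(-1 \right)} + E{\left(u \right)}\right) \right)} = - \frac{2 \left(7 + 4\right) \left(0 - -5\right)}{-24 + \left(7 + 4\right) \left(0 - -5\right)} = - \frac{2 \cdot 11 \left(0 + 5\right)}{-24 + 11 \left(0 + 5\right)} = - \frac{2 \cdot 11 \cdot 5}{-24 + 11 \cdot 5} = - \frac{2 \cdot 55}{-24 + 55} = - \frac{2 \cdot 55}{31} = \left(-1\right) \frac{110}{31} = - \frac{110}{31}$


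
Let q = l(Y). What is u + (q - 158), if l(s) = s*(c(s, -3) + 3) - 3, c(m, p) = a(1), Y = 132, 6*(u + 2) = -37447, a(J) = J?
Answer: -35257/6 ≈ -5876.2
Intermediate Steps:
u = -37459/6 (u = -2 + (⅙)*(-37447) = -2 - 37447/6 = -37459/6 ≈ -6243.2)
c(m, p) = 1
l(s) = -3 + 4*s (l(s) = s*(1 + 3) - 3 = s*4 - 3 = 4*s - 3 = -3 + 4*s)
q = 525 (q = -3 + 4*132 = -3 + 528 = 525)
u + (q - 158) = -37459/6 + (525 - 158) = -37459/6 + 367 = -35257/6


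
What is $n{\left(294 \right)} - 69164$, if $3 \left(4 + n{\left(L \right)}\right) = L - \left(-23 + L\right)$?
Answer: $- \frac{207481}{3} \approx -69160.0$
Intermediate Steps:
$n{\left(L \right)} = \frac{11}{3}$ ($n{\left(L \right)} = -4 + \frac{L - \left(-23 + L\right)}{3} = -4 + \frac{1}{3} \cdot 23 = -4 + \frac{23}{3} = \frac{11}{3}$)
$n{\left(294 \right)} - 69164 = \frac{11}{3} - 69164 = - \frac{207481}{3}$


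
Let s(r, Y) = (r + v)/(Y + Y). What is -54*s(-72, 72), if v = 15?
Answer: 171/8 ≈ 21.375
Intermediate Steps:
s(r, Y) = (15 + r)/(2*Y) (s(r, Y) = (r + 15)/(Y + Y) = (15 + r)/((2*Y)) = (15 + r)*(1/(2*Y)) = (15 + r)/(2*Y))
-54*s(-72, 72) = -27*(15 - 72)/72 = -27*(-57)/72 = -54*(-19/48) = 171/8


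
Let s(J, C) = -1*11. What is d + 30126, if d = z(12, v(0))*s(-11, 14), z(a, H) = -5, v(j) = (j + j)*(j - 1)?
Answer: 30181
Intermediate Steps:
v(j) = 2*j*(-1 + j) (v(j) = (2*j)*(-1 + j) = 2*j*(-1 + j))
s(J, C) = -11
d = 55 (d = -5*(-11) = 55)
d + 30126 = 55 + 30126 = 30181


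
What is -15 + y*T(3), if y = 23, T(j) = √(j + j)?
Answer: -15 + 23*√6 ≈ 41.338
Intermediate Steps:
T(j) = √2*√j (T(j) = √(2*j) = √2*√j)
-15 + y*T(3) = -15 + 23*(√2*√3) = -15 + 23*√6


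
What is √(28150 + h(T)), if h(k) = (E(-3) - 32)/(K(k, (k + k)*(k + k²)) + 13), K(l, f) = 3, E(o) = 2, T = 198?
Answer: √450370/4 ≈ 167.77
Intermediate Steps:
h(k) = -15/8 (h(k) = (2 - 32)/(3 + 13) = -30/16 = -30*1/16 = -15/8)
√(28150 + h(T)) = √(28150 - 15/8) = √(225185/8) = √450370/4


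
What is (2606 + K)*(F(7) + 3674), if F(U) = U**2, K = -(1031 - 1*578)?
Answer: 8015619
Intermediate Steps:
K = -453 (K = -(1031 - 578) = -1*453 = -453)
(2606 + K)*(F(7) + 3674) = (2606 - 453)*(7**2 + 3674) = 2153*(49 + 3674) = 2153*3723 = 8015619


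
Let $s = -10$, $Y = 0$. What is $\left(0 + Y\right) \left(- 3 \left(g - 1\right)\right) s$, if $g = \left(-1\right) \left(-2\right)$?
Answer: $0$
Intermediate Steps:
$g = 2$
$\left(0 + Y\right) \left(- 3 \left(g - 1\right)\right) s = \left(0 + 0\right) \left(- 3 \left(2 - 1\right)\right) \left(-10\right) = 0 \left(\left(-3\right) 1\right) \left(-10\right) = 0 \left(-3\right) \left(-10\right) = 0 \left(-10\right) = 0$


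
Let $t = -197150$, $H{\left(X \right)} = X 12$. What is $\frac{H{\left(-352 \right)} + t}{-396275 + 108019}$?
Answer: $\frac{100687}{144128} \approx 0.69859$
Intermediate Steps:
$H{\left(X \right)} = 12 X$
$\frac{H{\left(-352 \right)} + t}{-396275 + 108019} = \frac{12 \left(-352\right) - 197150}{-396275 + 108019} = \frac{-4224 - 197150}{-288256} = \left(-201374\right) \left(- \frac{1}{288256}\right) = \frac{100687}{144128}$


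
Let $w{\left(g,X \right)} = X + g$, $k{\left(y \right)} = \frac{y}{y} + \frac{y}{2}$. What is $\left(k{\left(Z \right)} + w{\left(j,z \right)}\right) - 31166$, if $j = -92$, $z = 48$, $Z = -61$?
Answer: $- \frac{62479}{2} \approx -31240.0$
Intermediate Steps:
$k{\left(y \right)} = 1 + \frac{y}{2}$ ($k{\left(y \right)} = 1 + y \frac{1}{2} = 1 + \frac{y}{2}$)
$\left(k{\left(Z \right)} + w{\left(j,z \right)}\right) - 31166 = \left(\left(1 + \frac{1}{2} \left(-61\right)\right) + \left(48 - 92\right)\right) - 31166 = \left(\left(1 - \frac{61}{2}\right) - 44\right) - 31166 = \left(- \frac{59}{2} - 44\right) - 31166 = - \frac{147}{2} - 31166 = - \frac{62479}{2}$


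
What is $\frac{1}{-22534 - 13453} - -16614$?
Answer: $\frac{597888017}{35987} \approx 16614.0$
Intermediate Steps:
$\frac{1}{-22534 - 13453} - -16614 = \frac{1}{-35987} + 16614 = - \frac{1}{35987} + 16614 = \frac{597888017}{35987}$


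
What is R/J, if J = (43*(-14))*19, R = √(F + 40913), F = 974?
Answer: -√41887/11438 ≈ -0.017893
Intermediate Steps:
R = √41887 (R = √(974 + 40913) = √41887 ≈ 204.66)
J = -11438 (J = -602*19 = -11438)
R/J = √41887/(-11438) = √41887*(-1/11438) = -√41887/11438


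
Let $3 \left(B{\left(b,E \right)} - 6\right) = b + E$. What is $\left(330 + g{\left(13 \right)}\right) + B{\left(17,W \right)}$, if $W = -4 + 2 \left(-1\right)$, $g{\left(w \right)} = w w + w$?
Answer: $\frac{1565}{3} \approx 521.67$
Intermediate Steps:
$g{\left(w \right)} = w + w^{2}$ ($g{\left(w \right)} = w^{2} + w = w + w^{2}$)
$W = -6$ ($W = -4 - 2 = -6$)
$B{\left(b,E \right)} = 6 + \frac{E}{3} + \frac{b}{3}$ ($B{\left(b,E \right)} = 6 + \frac{b + E}{3} = 6 + \frac{E + b}{3} = 6 + \left(\frac{E}{3} + \frac{b}{3}\right) = 6 + \frac{E}{3} + \frac{b}{3}$)
$\left(330 + g{\left(13 \right)}\right) + B{\left(17,W \right)} = \left(330 + 13 \left(1 + 13\right)\right) + \left(6 + \frac{1}{3} \left(-6\right) + \frac{1}{3} \cdot 17\right) = \left(330 + 13 \cdot 14\right) + \left(6 - 2 + \frac{17}{3}\right) = \left(330 + 182\right) + \frac{29}{3} = 512 + \frac{29}{3} = \frac{1565}{3}$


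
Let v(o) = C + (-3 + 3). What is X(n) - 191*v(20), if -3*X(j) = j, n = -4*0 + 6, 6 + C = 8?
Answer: -384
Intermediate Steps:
C = 2 (C = -6 + 8 = 2)
n = 6 (n = 0 + 6 = 6)
X(j) = -j/3
v(o) = 2 (v(o) = 2 + (-3 + 3) = 2 + 0 = 2)
X(n) - 191*v(20) = -⅓*6 - 191*2 = -2 - 382 = -384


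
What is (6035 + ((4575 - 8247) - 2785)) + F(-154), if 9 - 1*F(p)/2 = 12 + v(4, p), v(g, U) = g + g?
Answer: -444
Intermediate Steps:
v(g, U) = 2*g
F(p) = -22 (F(p) = 18 - 2*(12 + 2*4) = 18 - 2*(12 + 8) = 18 - 2*20 = 18 - 40 = -22)
(6035 + ((4575 - 8247) - 2785)) + F(-154) = (6035 + ((4575 - 8247) - 2785)) - 22 = (6035 + (-3672 - 2785)) - 22 = (6035 - 6457) - 22 = -422 - 22 = -444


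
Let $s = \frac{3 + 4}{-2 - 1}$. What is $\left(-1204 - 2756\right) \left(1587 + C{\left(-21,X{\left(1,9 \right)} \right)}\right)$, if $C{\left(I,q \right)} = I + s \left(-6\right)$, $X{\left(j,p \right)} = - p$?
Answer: $-6256800$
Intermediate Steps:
$s = - \frac{7}{3}$ ($s = \frac{7}{-3} = 7 \left(- \frac{1}{3}\right) = - \frac{7}{3} \approx -2.3333$)
$C{\left(I,q \right)} = 14 + I$ ($C{\left(I,q \right)} = I - -14 = I + 14 = 14 + I$)
$\left(-1204 - 2756\right) \left(1587 + C{\left(-21,X{\left(1,9 \right)} \right)}\right) = \left(-1204 - 2756\right) \left(1587 + \left(14 - 21\right)\right) = - 3960 \left(1587 - 7\right) = \left(-3960\right) 1580 = -6256800$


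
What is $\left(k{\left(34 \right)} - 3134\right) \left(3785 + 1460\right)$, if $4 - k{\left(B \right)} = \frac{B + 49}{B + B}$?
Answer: $- \frac{1116781135}{68} \approx -1.6423 \cdot 10^{7}$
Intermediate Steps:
$k{\left(B \right)} = 4 - \frac{49 + B}{2 B}$ ($k{\left(B \right)} = 4 - \frac{B + 49}{B + B} = 4 - \frac{49 + B}{2 B}$)
$\left(k{\left(34 \right)} - 3134\right) \left(3785 + 1460\right) = \left(\frac{7 \left(-7 + 34\right)}{2 \cdot 34} - 3134\right) \left(3785 + 1460\right) = \left(\frac{7}{2} \cdot \frac{1}{34} \cdot 27 - 3134\right) 5245 = \left(\frac{189}{68} - 3134\right) 5245 = \left(- \frac{212923}{68}\right) 5245 = - \frac{1116781135}{68}$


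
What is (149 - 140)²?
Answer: 81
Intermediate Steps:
(149 - 140)² = 9² = 81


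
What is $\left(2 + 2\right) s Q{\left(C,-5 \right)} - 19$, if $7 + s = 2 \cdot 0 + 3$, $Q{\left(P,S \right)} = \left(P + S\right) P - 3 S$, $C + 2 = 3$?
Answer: $-195$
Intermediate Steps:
$C = 1$ ($C = -2 + 3 = 1$)
$Q{\left(P,S \right)} = - 3 S + P \left(P + S\right)$ ($Q{\left(P,S \right)} = P \left(P + S\right) - 3 S = - 3 S + P \left(P + S\right)$)
$s = -4$ ($s = -7 + \left(2 \cdot 0 + 3\right) = -7 + \left(0 + 3\right) = -7 + 3 = -4$)
$\left(2 + 2\right) s Q{\left(C,-5 \right)} - 19 = \left(2 + 2\right) \left(-4\right) \left(1^{2} - -15 + 1 \left(-5\right)\right) - 19 = 4 \left(-4\right) \left(1 + 15 - 5\right) - 19 = \left(-16\right) 11 - 19 = -176 - 19 = -195$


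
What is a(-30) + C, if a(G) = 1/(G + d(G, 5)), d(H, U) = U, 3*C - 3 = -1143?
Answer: -9501/25 ≈ -380.04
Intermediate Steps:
C = -380 (C = 1 + (1/3)*(-1143) = 1 - 381 = -380)
a(G) = 1/(5 + G) (a(G) = 1/(G + 5) = 1/(5 + G))
a(-30) + C = 1/(5 - 30) - 380 = 1/(-25) - 380 = -1/25 - 380 = -9501/25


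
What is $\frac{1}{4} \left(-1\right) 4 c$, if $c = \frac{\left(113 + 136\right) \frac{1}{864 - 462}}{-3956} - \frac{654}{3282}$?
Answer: $\frac{57826737}{289966888} \approx 0.19943$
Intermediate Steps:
$c = - \frac{57826737}{289966888}$ ($c = \frac{249}{402} \left(- \frac{1}{3956}\right) - \frac{109}{547} = 249 \cdot \frac{1}{402} \left(- \frac{1}{3956}\right) - \frac{109}{547} = \frac{83}{134} \left(- \frac{1}{3956}\right) - \frac{109}{547} = - \frac{83}{530104} - \frac{109}{547} = - \frac{57826737}{289966888} \approx -0.19943$)
$\frac{1}{4} \left(-1\right) 4 c = \frac{1}{4} \left(-1\right) 4 \left(- \frac{57826737}{289966888}\right) = \left(- \frac{1}{4}\right) 4 \left(- \frac{57826737}{289966888}\right) = \left(-1\right) \left(- \frac{57826737}{289966888}\right) = \frac{57826737}{289966888}$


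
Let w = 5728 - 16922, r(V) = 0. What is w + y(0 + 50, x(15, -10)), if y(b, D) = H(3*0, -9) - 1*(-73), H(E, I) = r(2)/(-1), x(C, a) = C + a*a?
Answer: -11121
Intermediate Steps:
x(C, a) = C + a²
H(E, I) = 0 (H(E, I) = 0/(-1) = 0*(-1) = 0)
w = -11194
y(b, D) = 73 (y(b, D) = 0 - 1*(-73) = 0 + 73 = 73)
w + y(0 + 50, x(15, -10)) = -11194 + 73 = -11121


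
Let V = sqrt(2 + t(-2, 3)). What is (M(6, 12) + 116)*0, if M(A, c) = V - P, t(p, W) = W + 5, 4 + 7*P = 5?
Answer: 0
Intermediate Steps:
P = 1/7 (P = -4/7 + (1/7)*5 = -4/7 + 5/7 = 1/7 ≈ 0.14286)
t(p, W) = 5 + W
V = sqrt(10) (V = sqrt(2 + (5 + 3)) = sqrt(2 + 8) = sqrt(10) ≈ 3.1623)
M(A, c) = -1/7 + sqrt(10) (M(A, c) = sqrt(10) - 1*1/7 = sqrt(10) - 1/7 = -1/7 + sqrt(10))
(M(6, 12) + 116)*0 = ((-1/7 + sqrt(10)) + 116)*0 = (811/7 + sqrt(10))*0 = 0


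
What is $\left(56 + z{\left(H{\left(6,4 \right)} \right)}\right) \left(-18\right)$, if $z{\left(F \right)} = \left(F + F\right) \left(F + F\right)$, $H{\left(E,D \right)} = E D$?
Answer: $-42480$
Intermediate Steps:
$H{\left(E,D \right)} = D E$
$z{\left(F \right)} = 4 F^{2}$ ($z{\left(F \right)} = 2 F 2 F = 4 F^{2}$)
$\left(56 + z{\left(H{\left(6,4 \right)} \right)}\right) \left(-18\right) = \left(56 + 4 \left(4 \cdot 6\right)^{2}\right) \left(-18\right) = \left(56 + 4 \cdot 24^{2}\right) \left(-18\right) = \left(56 + 4 \cdot 576\right) \left(-18\right) = \left(56 + 2304\right) \left(-18\right) = 2360 \left(-18\right) = -42480$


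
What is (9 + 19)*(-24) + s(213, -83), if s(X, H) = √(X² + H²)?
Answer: -672 + √52258 ≈ -443.40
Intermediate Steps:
s(X, H) = √(H² + X²)
(9 + 19)*(-24) + s(213, -83) = (9 + 19)*(-24) + √((-83)² + 213²) = 28*(-24) + √(6889 + 45369) = -672 + √52258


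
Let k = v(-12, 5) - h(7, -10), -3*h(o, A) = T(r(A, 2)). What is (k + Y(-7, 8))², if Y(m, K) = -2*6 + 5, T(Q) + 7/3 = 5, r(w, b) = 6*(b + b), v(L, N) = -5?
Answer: 10000/81 ≈ 123.46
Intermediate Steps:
r(w, b) = 12*b (r(w, b) = 6*(2*b) = 12*b)
T(Q) = 8/3 (T(Q) = -7/3 + 5 = 8/3)
h(o, A) = -8/9 (h(o, A) = -⅓*8/3 = -8/9)
Y(m, K) = -7 (Y(m, K) = -12 + 5 = -7)
k = -37/9 (k = -5 - 1*(-8/9) = -5 + 8/9 = -37/9 ≈ -4.1111)
(k + Y(-7, 8))² = (-37/9 - 7)² = (-100/9)² = 10000/81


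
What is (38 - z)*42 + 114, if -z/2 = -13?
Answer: 618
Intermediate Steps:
z = 26 (z = -2*(-13) = 26)
(38 - z)*42 + 114 = (38 - 1*26)*42 + 114 = (38 - 26)*42 + 114 = 12*42 + 114 = 504 + 114 = 618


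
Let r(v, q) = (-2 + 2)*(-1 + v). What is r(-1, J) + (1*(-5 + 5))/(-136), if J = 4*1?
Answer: 0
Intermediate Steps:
J = 4
r(v, q) = 0 (r(v, q) = 0*(-1 + v) = 0)
r(-1, J) + (1*(-5 + 5))/(-136) = 0 + (1*(-5 + 5))/(-136) = 0 + (1*0)*(-1/136) = 0 + 0*(-1/136) = 0 + 0 = 0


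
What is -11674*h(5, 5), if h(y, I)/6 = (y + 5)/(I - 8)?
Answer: 233480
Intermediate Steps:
h(y, I) = 6*(5 + y)/(-8 + I) (h(y, I) = 6*((y + 5)/(I - 8)) = 6*((5 + y)/(-8 + I)) = 6*(5 + y)/(-8 + I))
-11674*h(5, 5) = -70044*(5 + 5)/(-8 + 5) = -70044*10/(-3) = -70044*(-1)*10/3 = -11674*(-20) = 233480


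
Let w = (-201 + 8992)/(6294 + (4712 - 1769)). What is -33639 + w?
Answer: -310714652/9237 ≈ -33638.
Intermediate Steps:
w = 8791/9237 (w = 8791/(6294 + 2943) = 8791/9237 ≈ 0.95172)
-33639 + w = -33639 + 8791/9237 = -310714652/9237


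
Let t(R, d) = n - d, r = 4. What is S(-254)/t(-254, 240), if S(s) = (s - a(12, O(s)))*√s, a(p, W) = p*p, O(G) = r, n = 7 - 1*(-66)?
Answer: 398*I*√254/167 ≈ 37.982*I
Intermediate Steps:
n = 73 (n = 7 + 66 = 73)
O(G) = 4
a(p, W) = p²
t(R, d) = 73 - d
S(s) = √s*(-144 + s) (S(s) = (s - 1*12²)*√s = (s - 1*144)*√s = (s - 144)*√s = (-144 + s)*√s = √s*(-144 + s))
S(-254)/t(-254, 240) = (√(-254)*(-144 - 254))/(73 - 1*240) = ((I*√254)*(-398))/(73 - 240) = -398*I*√254/(-167) = -398*I*√254*(-1/167) = 398*I*√254/167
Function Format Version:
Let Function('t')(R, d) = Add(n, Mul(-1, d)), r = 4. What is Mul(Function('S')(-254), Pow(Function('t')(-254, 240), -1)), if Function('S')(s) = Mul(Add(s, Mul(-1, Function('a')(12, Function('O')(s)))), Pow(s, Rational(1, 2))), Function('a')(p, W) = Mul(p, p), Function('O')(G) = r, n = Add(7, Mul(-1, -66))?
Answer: Mul(Rational(398, 167), I, Pow(254, Rational(1, 2))) ≈ Mul(37.982, I)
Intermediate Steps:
n = 73 (n = Add(7, 66) = 73)
Function('O')(G) = 4
Function('a')(p, W) = Pow(p, 2)
Function('t')(R, d) = Add(73, Mul(-1, d))
Function('S')(s) = Mul(Pow(s, Rational(1, 2)), Add(-144, s)) (Function('S')(s) = Mul(Add(s, Mul(-1, Pow(12, 2))), Pow(s, Rational(1, 2))) = Mul(Add(s, Mul(-1, 144)), Pow(s, Rational(1, 2))) = Mul(Add(s, -144), Pow(s, Rational(1, 2))) = Mul(Add(-144, s), Pow(s, Rational(1, 2))) = Mul(Pow(s, Rational(1, 2)), Add(-144, s)))
Mul(Function('S')(-254), Pow(Function('t')(-254, 240), -1)) = Mul(Mul(Pow(-254, Rational(1, 2)), Add(-144, -254)), Pow(Add(73, Mul(-1, 240)), -1)) = Mul(Mul(Mul(I, Pow(254, Rational(1, 2))), -398), Pow(Add(73, -240), -1)) = Mul(Mul(-398, I, Pow(254, Rational(1, 2))), Pow(-167, -1)) = Mul(Mul(-398, I, Pow(254, Rational(1, 2))), Rational(-1, 167)) = Mul(Rational(398, 167), I, Pow(254, Rational(1, 2)))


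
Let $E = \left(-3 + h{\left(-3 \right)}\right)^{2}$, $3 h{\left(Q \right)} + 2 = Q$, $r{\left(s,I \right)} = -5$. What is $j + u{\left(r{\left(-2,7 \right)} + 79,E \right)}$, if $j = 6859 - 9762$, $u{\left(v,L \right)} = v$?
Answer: $-2829$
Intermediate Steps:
$h{\left(Q \right)} = - \frac{2}{3} + \frac{Q}{3}$
$E = \frac{196}{9}$ ($E = \left(-3 + \left(- \frac{2}{3} + \frac{1}{3} \left(-3\right)\right)\right)^{2} = \left(-3 - \frac{5}{3}\right)^{2} = \left(- \frac{14}{3}\right)^{2} = \frac{196}{9} \approx 21.778$)
$j = -2903$
$j + u{\left(r{\left(-2,7 \right)} + 79,E \right)} = -2903 + \left(-5 + 79\right) = -2903 + 74 = -2829$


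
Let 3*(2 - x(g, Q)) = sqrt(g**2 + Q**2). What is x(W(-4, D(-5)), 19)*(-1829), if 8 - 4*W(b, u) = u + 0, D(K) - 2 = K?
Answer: -3658 + 1829*sqrt(5897)/12 ≈ 8046.4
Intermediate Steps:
D(K) = 2 + K
W(b, u) = 2 - u/4 (W(b, u) = 2 - (u + 0)/4 = 2 - u/4)
x(g, Q) = 2 - sqrt(Q**2 + g**2)/3 (x(g, Q) = 2 - sqrt(g**2 + Q**2)/3 = 2 - sqrt(Q**2 + g**2)/3)
x(W(-4, D(-5)), 19)*(-1829) = (2 - sqrt(19**2 + (2 - (2 - 5)/4)**2)/3)*(-1829) = (2 - sqrt(361 + (2 - 1/4*(-3))**2)/3)*(-1829) = (2 - sqrt(361 + (2 + 3/4)**2)/3)*(-1829) = (2 - sqrt(361 + (11/4)**2)/3)*(-1829) = (2 - sqrt(361 + 121/16)/3)*(-1829) = (2 - sqrt(5897)/12)*(-1829) = -3658 + 1829*sqrt(5897)/12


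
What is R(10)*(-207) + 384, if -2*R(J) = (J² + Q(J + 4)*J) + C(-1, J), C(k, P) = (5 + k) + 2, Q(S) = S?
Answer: 25845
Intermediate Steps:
C(k, P) = 7 + k
R(J) = -3 - J²/2 - J*(4 + J)/2 (R(J) = -((J² + (J + 4)*J) + (7 - 1))/2 = -((J² + (4 + J)*J) + 6)/2 = -((J² + J*(4 + J)) + 6)/2 = -(6 + J² + J*(4 + J))/2 = -3 - J²/2 - J*(4 + J)/2)
R(10)*(-207) + 384 = (-3 - 1*10² - 2*10)*(-207) + 384 = (-3 - 1*100 - 20)*(-207) + 384 = (-3 - 100 - 20)*(-207) + 384 = -123*(-207) + 384 = 25461 + 384 = 25845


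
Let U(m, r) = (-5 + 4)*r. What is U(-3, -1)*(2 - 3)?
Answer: -1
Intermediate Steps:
U(m, r) = -r
U(-3, -1)*(2 - 3) = (-1*(-1))*(2 - 3) = 1*(-1) = -1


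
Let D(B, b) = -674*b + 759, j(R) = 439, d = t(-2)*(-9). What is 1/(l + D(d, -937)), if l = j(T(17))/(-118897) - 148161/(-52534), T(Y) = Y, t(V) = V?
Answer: 6246134998/3949430013666397 ≈ 1.5815e-6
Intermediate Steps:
d = 18 (d = -2*(-9) = 18)
l = 17592835991/6246134998 (l = 439/(-118897) - 148161/(-52534) = 439*(-1/118897) - 148161*(-1/52534) = -439/118897 + 148161/52534 = 17592835991/6246134998 ≈ 2.8166)
D(B, b) = 759 - 674*b
1/(l + D(d, -937)) = 1/(17592835991/6246134998 + (759 - 674*(-937))) = 1/(17592835991/6246134998 + (759 + 631538)) = 1/(17592835991/6246134998 + 632297) = 1/(3949430013666397/6246134998) = 6246134998/3949430013666397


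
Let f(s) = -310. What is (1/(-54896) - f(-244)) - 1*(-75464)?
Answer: 4159689503/54896 ≈ 75774.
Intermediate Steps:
(1/(-54896) - f(-244)) - 1*(-75464) = (1/(-54896) - 1*(-310)) - 1*(-75464) = (-1/54896 + 310) + 75464 = 17017759/54896 + 75464 = 4159689503/54896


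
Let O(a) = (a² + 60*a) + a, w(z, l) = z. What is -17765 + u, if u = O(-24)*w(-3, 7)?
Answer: -15101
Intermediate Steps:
O(a) = a² + 61*a
u = 2664 (u = -24*(61 - 24)*(-3) = -24*37*(-3) = -888*(-3) = 2664)
-17765 + u = -17765 + 2664 = -15101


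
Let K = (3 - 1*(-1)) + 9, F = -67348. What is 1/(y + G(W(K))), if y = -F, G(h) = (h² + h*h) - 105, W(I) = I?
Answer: 1/67581 ≈ 1.4797e-5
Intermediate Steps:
K = 13 (K = (3 + 1) + 9 = 4 + 9 = 13)
G(h) = -105 + 2*h² (G(h) = (h² + h²) - 105 = 2*h² - 105 = -105 + 2*h²)
y = 67348 (y = -1*(-67348) = 67348)
1/(y + G(W(K))) = 1/(67348 + (-105 + 2*13²)) = 1/(67348 + (-105 + 2*169)) = 1/(67348 + (-105 + 338)) = 1/(67348 + 233) = 1/67581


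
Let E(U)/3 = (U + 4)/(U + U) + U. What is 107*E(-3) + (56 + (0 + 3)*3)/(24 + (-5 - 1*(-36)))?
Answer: -22337/22 ≈ -1015.3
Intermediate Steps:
E(U) = 3*U + 3*(4 + U)/(2*U) (E(U) = 3*((U + 4)/(U + U) + U) = 3*((4 + U)/((2*U)) + U) = 3*((4 + U)*(1/(2*U)) + U) = 3*((4 + U)/(2*U) + U) = 3*(U + (4 + U)/(2*U)) = 3*U + 3*(4 + U)/(2*U))
107*E(-3) + (56 + (0 + 3)*3)/(24 + (-5 - 1*(-36))) = 107*(3/2 + 3*(-3) + 6/(-3)) + (56 + (0 + 3)*3)/(24 + (-5 - 1*(-36))) = 107*(3/2 - 9 + 6*(-⅓)) + (56 + 3*3)/(24 + (-5 + 36)) = 107*(3/2 - 9 - 2) + (56 + 9)/(24 + 31) = 107*(-19/2) + 65/55 = -2033/2 + 65*(1/55) = -2033/2 + 13/11 = -22337/22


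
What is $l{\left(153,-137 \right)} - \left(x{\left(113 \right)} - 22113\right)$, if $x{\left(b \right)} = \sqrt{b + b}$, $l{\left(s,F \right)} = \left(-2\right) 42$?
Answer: $22029 - \sqrt{226} \approx 22014.0$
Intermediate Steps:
$l{\left(s,F \right)} = -84$
$x{\left(b \right)} = \sqrt{2} \sqrt{b}$ ($x{\left(b \right)} = \sqrt{2 b} = \sqrt{2} \sqrt{b}$)
$l{\left(153,-137 \right)} - \left(x{\left(113 \right)} - 22113\right) = -84 - \left(\sqrt{2} \sqrt{113} - 22113\right) = -84 - \left(\sqrt{226} - 22113\right) = -84 - \left(-22113 + \sqrt{226}\right) = -84 + \left(22113 - \sqrt{226}\right) = 22029 - \sqrt{226}$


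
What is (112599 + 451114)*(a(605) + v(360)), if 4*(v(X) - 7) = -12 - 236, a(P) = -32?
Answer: -49043031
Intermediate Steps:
v(X) = -55 (v(X) = 7 + (-12 - 236)/4 = 7 + (¼)*(-248) = 7 - 62 = -55)
(112599 + 451114)*(a(605) + v(360)) = (112599 + 451114)*(-32 - 55) = 563713*(-87) = -49043031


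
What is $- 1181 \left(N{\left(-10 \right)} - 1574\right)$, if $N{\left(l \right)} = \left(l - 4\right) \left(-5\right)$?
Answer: $1776224$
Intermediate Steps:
$N{\left(l \right)} = 20 - 5 l$ ($N{\left(l \right)} = \left(-4 + l\right) \left(-5\right) = 20 - 5 l$)
$- 1181 \left(N{\left(-10 \right)} - 1574\right) = - 1181 \left(\left(20 - -50\right) - 1574\right) = - 1181 \left(\left(20 + 50\right) - 1574\right) = - 1181 \left(70 - 1574\right) = \left(-1181\right) \left(-1504\right) = 1776224$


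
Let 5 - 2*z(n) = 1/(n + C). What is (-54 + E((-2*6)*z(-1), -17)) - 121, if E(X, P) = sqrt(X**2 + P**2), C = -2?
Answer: -175 + sqrt(1313) ≈ -138.76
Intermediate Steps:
z(n) = 5/2 - 1/(2*(-2 + n)) (z(n) = 5/2 - 1/(2*(n - 2)) = 5/2 - 1/(2*(-2 + n)))
E(X, P) = sqrt(P**2 + X**2)
(-54 + E((-2*6)*z(-1), -17)) - 121 = (-54 + sqrt((-17)**2 + ((-2*6)*((-11 + 5*(-1))/(2*(-2 - 1))))**2)) - 121 = (-54 + sqrt(289 + (-6*(-11 - 5)/(-3))**2)) - 121 = (-54 + sqrt(289 + (-6*(-1)*(-16)/3)**2)) - 121 = (-54 + sqrt(289 + (-12*8/3)**2)) - 121 = (-54 + sqrt(289 + (-32)**2)) - 121 = (-54 + sqrt(289 + 1024)) - 121 = (-54 + sqrt(1313)) - 121 = -175 + sqrt(1313)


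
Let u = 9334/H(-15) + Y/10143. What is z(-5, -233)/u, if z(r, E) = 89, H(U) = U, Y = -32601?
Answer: -1504545/10573753 ≈ -0.14229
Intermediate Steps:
u = -10573753/16905 (u = 9334/(-15) - 32601/10143 = 9334*(-1/15) - 32601*1/10143 = -9334/15 - 10867/3381 = -10573753/16905 ≈ -625.48)
z(-5, -233)/u = 89/(-10573753/16905) = 89*(-16905/10573753) = -1504545/10573753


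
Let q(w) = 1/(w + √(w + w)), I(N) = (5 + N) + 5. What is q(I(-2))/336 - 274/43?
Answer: -1104725/173376 ≈ -6.3718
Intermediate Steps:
I(N) = 10 + N
q(w) = 1/(w + √2*√w) (q(w) = 1/(w + √(2*w)) = 1/(w + √2*√w))
q(I(-2))/336 - 274/43 = 1/(((10 - 2) + √2*√(10 - 2))*336) - 274/43 = (1/336)/(8 + √2*√8) - 274*1/43 = (1/336)/(8 + √2*(2*√2)) - 274/43 = (1/336)/(8 + 4) - 274/43 = (1/336)/12 - 274/43 = (1/12)*(1/336) - 274/43 = 1/4032 - 274/43 = -1104725/173376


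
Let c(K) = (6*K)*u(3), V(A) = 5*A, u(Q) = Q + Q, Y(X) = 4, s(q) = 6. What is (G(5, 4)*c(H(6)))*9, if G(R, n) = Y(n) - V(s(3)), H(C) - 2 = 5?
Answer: -58968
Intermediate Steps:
H(C) = 7 (H(C) = 2 + 5 = 7)
u(Q) = 2*Q
c(K) = 36*K (c(K) = (6*K)*(2*3) = (6*K)*6 = 36*K)
G(R, n) = -26 (G(R, n) = 4 - 5*6 = 4 - 1*30 = 4 - 30 = -26)
(G(5, 4)*c(H(6)))*9 = -936*7*9 = -26*252*9 = -6552*9 = -58968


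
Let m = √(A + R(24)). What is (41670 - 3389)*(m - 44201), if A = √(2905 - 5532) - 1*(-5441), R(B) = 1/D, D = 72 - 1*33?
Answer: -1692058481 + 38281*√(8275800 + 1521*I*√2627)/39 ≈ -1.6892e+9 + 13300.0*I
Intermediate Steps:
D = 39 (D = 72 - 33 = 39)
R(B) = 1/39
A = 5441 + I*√2627 (A = √(-2627) + 5441 = I*√2627 + 5441 = 5441 + I*√2627 ≈ 5441.0 + 51.254*I)
m = √(212200/39 + I*√2627) (m = √((5441 + I*√2627) + 1/39) = √(212200/39 + I*√2627) ≈ 73.764 + 0.3474*I)
(41670 - 3389)*(m - 44201) = (41670 - 3389)*(√(8275800 + 1521*I*√2627)/39 - 44201) = 38281*(-44201 + √(8275800 + 1521*I*√2627)/39) = -1692058481 + 38281*√(8275800 + 1521*I*√2627)/39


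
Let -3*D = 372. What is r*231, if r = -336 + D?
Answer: -106260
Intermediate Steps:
D = -124 (D = -1/3*372 = -124)
r = -460 (r = -336 - 124 = -460)
r*231 = -460*231 = -106260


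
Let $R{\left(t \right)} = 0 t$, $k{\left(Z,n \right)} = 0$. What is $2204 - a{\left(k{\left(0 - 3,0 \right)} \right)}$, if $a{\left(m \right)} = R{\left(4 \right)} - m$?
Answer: $2204$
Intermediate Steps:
$R{\left(t \right)} = 0$
$a{\left(m \right)} = - m$ ($a{\left(m \right)} = 0 - m = - m$)
$2204 - a{\left(k{\left(0 - 3,0 \right)} \right)} = 2204 - \left(-1\right) 0 = 2204 - 0 = 2204 + 0 = 2204$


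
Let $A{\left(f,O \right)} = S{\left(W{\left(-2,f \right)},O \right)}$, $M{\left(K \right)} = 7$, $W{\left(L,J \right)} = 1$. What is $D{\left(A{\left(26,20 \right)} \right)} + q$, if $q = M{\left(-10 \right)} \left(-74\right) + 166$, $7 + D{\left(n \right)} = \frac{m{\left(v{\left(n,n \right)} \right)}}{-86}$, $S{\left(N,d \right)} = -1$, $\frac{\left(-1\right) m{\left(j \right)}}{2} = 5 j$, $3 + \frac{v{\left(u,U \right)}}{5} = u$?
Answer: $- \frac{15537}{43} \approx -361.33$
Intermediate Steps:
$v{\left(u,U \right)} = -15 + 5 u$
$m{\left(j \right)} = - 10 j$ ($m{\left(j \right)} = - 2 \cdot 5 j = - 10 j$)
$A{\left(f,O \right)} = -1$
$D{\left(n \right)} = - \frac{376}{43} + \frac{25 n}{43}$ ($D{\left(n \right)} = -7 + \frac{\left(-10\right) \left(-15 + 5 n\right)}{-86} = -7 + \left(150 - 50 n\right) \left(- \frac{1}{86}\right) = -7 + \left(- \frac{75}{43} + \frac{25 n}{43}\right) = - \frac{376}{43} + \frac{25 n}{43}$)
$q = -352$ ($q = 7 \left(-74\right) + 166 = -518 + 166 = -352$)
$D{\left(A{\left(26,20 \right)} \right)} + q = \left(- \frac{376}{43} + \frac{25}{43} \left(-1\right)\right) - 352 = \left(- \frac{376}{43} - \frac{25}{43}\right) - 352 = - \frac{401}{43} - 352 = - \frac{15537}{43}$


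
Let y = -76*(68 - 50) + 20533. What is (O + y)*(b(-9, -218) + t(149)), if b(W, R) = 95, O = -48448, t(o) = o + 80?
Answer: -9487692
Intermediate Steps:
t(o) = 80 + o
y = 19165 (y = -76*18 + 20533 = -1368 + 20533 = 19165)
(O + y)*(b(-9, -218) + t(149)) = (-48448 + 19165)*(95 + (80 + 149)) = -29283*(95 + 229) = -29283*324 = -9487692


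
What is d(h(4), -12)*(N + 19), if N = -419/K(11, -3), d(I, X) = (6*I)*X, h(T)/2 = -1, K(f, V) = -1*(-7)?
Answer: -41184/7 ≈ -5883.4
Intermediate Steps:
K(f, V) = 7
h(T) = -2 (h(T) = 2*(-1) = -2)
d(I, X) = 6*I*X
N = -419/7 ≈ -59.857
d(h(4), -12)*(N + 19) = (6*(-2)*(-12))*(-419/7 + 19) = 144*(-286/7) = -41184/7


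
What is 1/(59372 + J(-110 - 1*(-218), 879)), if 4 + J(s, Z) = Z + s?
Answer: 1/60355 ≈ 1.6569e-5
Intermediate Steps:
J(s, Z) = -4 + Z + s (J(s, Z) = -4 + (Z + s) = -4 + Z + s)
1/(59372 + J(-110 - 1*(-218), 879)) = 1/(59372 + (-4 + 879 + (-110 - 1*(-218)))) = 1/(59372 + (-4 + 879 + (-110 + 218))) = 1/(59372 + (-4 + 879 + 108)) = 1/(59372 + 983) = 1/60355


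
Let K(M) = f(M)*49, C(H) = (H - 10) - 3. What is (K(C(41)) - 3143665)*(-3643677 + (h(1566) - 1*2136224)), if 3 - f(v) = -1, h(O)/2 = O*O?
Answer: 2751129490641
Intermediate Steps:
h(O) = 2*O² (h(O) = 2*(O*O) = 2*O²)
f(v) = 4 (f(v) = 3 - 1*(-1) = 3 + 1 = 4)
C(H) = -13 + H (C(H) = (-10 + H) - 3 = -13 + H)
K(M) = 196 (K(M) = 4*49 = 196)
(K(C(41)) - 3143665)*(-3643677 + (h(1566) - 1*2136224)) = (196 - 3143665)*(-3643677 + (2*1566² - 1*2136224)) = -3143469*(-3643677 + (2*2452356 - 2136224)) = -3143469*(-3643677 + (4904712 - 2136224)) = -3143469*(-3643677 + 2768488) = -3143469*(-875189) = 2751129490641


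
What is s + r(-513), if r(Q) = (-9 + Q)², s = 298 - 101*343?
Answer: 238139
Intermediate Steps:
s = -34345 (s = 298 - 34643 = -34345)
s + r(-513) = -34345 + (-9 - 513)² = -34345 + (-522)² = -34345 + 272484 = 238139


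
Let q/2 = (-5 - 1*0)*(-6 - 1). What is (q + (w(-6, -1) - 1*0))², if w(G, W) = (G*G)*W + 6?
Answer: 1600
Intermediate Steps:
w(G, W) = 6 + W*G² (w(G, W) = G²*W + 6 = W*G² + 6 = 6 + W*G²)
q = 70 (q = 2*((-5 - 1*0)*(-6 - 1)) = 2*((-5 + 0)*(-7)) = 2*(-5*(-7)) = 2*35 = 70)
(q + (w(-6, -1) - 1*0))² = (70 + ((6 - 1*(-6)²) - 1*0))² = (70 + ((6 - 1*36) + 0))² = (70 + ((6 - 36) + 0))² = (70 + (-30 + 0))² = (70 - 30)² = 40² = 1600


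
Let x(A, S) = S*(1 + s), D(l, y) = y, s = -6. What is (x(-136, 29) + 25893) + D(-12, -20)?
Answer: 25728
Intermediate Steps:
x(A, S) = -5*S (x(A, S) = S*(1 - 6) = S*(-5) = -5*S)
(x(-136, 29) + 25893) + D(-12, -20) = (-5*29 + 25893) - 20 = (-145 + 25893) - 20 = 25748 - 20 = 25728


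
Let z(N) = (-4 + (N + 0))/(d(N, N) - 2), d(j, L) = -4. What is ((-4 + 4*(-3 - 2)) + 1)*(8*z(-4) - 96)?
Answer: 5888/3 ≈ 1962.7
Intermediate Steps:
z(N) = ⅔ - N/6 (z(N) = (-4 + (N + 0))/(-4 - 2) = (-4 + N)/(-6) = (-4 + N)*(-⅙) = ⅔ - N/6)
((-4 + 4*(-3 - 2)) + 1)*(8*z(-4) - 96) = ((-4 + 4*(-3 - 2)) + 1)*(8*(⅔ - ⅙*(-4)) - 96) = ((-4 + 4*(-5)) + 1)*(8*(⅔ + ⅔) - 96) = ((-4 - 20) + 1)*(8*(4/3) - 96) = (-24 + 1)*(32/3 - 96) = -23*(-256/3) = 5888/3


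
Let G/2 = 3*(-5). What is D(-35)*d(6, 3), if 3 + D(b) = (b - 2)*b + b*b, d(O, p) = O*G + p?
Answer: -445509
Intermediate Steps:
G = -30 (G = 2*(3*(-5)) = 2*(-15) = -30)
d(O, p) = p - 30*O (d(O, p) = O*(-30) + p = -30*O + p = p - 30*O)
D(b) = -3 + b² + b*(-2 + b) (D(b) = -3 + ((b - 2)*b + b*b) = -3 + ((-2 + b)*b + b²) = -3 + (b*(-2 + b) + b²) = -3 + (b² + b*(-2 + b)) = -3 + b² + b*(-2 + b))
D(-35)*d(6, 3) = (-3 - 2*(-35) + 2*(-35)²)*(3 - 30*6) = (-3 + 70 + 2*1225)*(3 - 180) = (-3 + 70 + 2450)*(-177) = 2517*(-177) = -445509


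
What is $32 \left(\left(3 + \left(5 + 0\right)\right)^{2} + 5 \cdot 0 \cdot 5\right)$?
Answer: $2048$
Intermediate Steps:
$32 \left(\left(3 + \left(5 + 0\right)\right)^{2} + 5 \cdot 0 \cdot 5\right) = 32 \left(\left(3 + 5\right)^{2} + 0 \cdot 5\right) = 32 \left(8^{2} + 0\right) = 32 \left(64 + 0\right) = 32 \cdot 64 = 2048$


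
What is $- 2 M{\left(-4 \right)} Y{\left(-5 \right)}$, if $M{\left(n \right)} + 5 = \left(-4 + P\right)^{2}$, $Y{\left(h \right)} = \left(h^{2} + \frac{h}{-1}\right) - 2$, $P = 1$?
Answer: $-224$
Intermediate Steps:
$Y{\left(h \right)} = -2 + h^{2} - h$ ($Y{\left(h \right)} = \left(h^{2} - h\right) - 2 = -2 + h^{2} - h$)
$M{\left(n \right)} = 4$ ($M{\left(n \right)} = -5 + \left(-4 + 1\right)^{2} = -5 + \left(-3\right)^{2} = -5 + 9 = 4$)
$- 2 M{\left(-4 \right)} Y{\left(-5 \right)} = \left(-2\right) 4 \left(-2 + \left(-5\right)^{2} - -5\right) = - 8 \left(-2 + 25 + 5\right) = \left(-8\right) 28 = -224$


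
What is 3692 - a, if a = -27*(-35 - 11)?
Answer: 2450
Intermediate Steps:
a = 1242 (a = -27*(-46) = 1242)
3692 - a = 3692 - 1*1242 = 3692 - 1242 = 2450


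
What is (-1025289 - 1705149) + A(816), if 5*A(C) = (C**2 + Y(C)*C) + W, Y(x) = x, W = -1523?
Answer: -12322001/5 ≈ -2.4644e+6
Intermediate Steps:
A(C) = -1523/5 + 2*C**2/5 (A(C) = ((C**2 + C*C) - 1523)/5 = ((C**2 + C**2) - 1523)/5 = (2*C**2 - 1523)/5 = (-1523 + 2*C**2)/5 = -1523/5 + 2*C**2/5)
(-1025289 - 1705149) + A(816) = (-1025289 - 1705149) + (-1523/5 + (2/5)*816**2) = -2730438 + (-1523/5 + (2/5)*665856) = -2730438 + (-1523/5 + 1331712/5) = -2730438 + 1330189/5 = -12322001/5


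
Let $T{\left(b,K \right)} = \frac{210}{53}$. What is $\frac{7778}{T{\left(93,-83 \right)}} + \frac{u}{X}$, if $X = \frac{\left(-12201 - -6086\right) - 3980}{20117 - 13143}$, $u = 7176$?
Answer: $- \frac{211601227}{70665} \approx -2994.4$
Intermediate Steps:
$T{\left(b,K \right)} = \frac{210}{53}$ ($T{\left(b,K \right)} = 210 \cdot \frac{1}{53} = \frac{210}{53}$)
$X = - \frac{10095}{6974}$ ($X = \frac{\left(-12201 + 6086\right) - 3980}{6974} = \left(-6115 - 3980\right) \frac{1}{6974} = \left(-10095\right) \frac{1}{6974} = - \frac{10095}{6974} \approx -1.4475$)
$\frac{7778}{T{\left(93,-83 \right)}} + \frac{u}{X} = \frac{7778}{\frac{210}{53}} + \frac{7176}{- \frac{10095}{6974}} = 7778 \cdot \frac{53}{210} + 7176 \left(- \frac{6974}{10095}\right) = \frac{206117}{105} - \frac{16681808}{3365} = - \frac{211601227}{70665}$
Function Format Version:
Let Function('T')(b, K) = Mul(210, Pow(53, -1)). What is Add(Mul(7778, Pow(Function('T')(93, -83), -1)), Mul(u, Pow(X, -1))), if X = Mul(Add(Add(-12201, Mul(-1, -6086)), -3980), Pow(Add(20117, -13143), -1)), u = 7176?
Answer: Rational(-211601227, 70665) ≈ -2994.4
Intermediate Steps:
Function('T')(b, K) = Rational(210, 53) (Function('T')(b, K) = Mul(210, Rational(1, 53)) = Rational(210, 53))
X = Rational(-10095, 6974) (X = Mul(Add(Add(-12201, 6086), -3980), Pow(6974, -1)) = Mul(Add(-6115, -3980), Rational(1, 6974)) = Mul(-10095, Rational(1, 6974)) = Rational(-10095, 6974) ≈ -1.4475)
Add(Mul(7778, Pow(Function('T')(93, -83), -1)), Mul(u, Pow(X, -1))) = Add(Mul(7778, Pow(Rational(210, 53), -1)), Mul(7176, Pow(Rational(-10095, 6974), -1))) = Add(Mul(7778, Rational(53, 210)), Mul(7176, Rational(-6974, 10095))) = Add(Rational(206117, 105), Rational(-16681808, 3365)) = Rational(-211601227, 70665)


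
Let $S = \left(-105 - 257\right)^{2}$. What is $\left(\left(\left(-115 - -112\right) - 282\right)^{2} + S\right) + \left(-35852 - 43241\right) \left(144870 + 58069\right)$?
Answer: $-16050842058$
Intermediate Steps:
$S = 131044$ ($S = \left(-362\right)^{2} = 131044$)
$\left(\left(\left(-115 - -112\right) - 282\right)^{2} + S\right) + \left(-35852 - 43241\right) \left(144870 + 58069\right) = \left(\left(\left(-115 - -112\right) - 282\right)^{2} + 131044\right) + \left(-35852 - 43241\right) \left(144870 + 58069\right) = \left(\left(\left(-115 + 112\right) - 282\right)^{2} + 131044\right) - 16051054327 = \left(\left(-3 - 282\right)^{2} + 131044\right) - 16051054327 = \left(\left(-285\right)^{2} + 131044\right) - 16051054327 = \left(81225 + 131044\right) - 16051054327 = 212269 - 16051054327 = -16050842058$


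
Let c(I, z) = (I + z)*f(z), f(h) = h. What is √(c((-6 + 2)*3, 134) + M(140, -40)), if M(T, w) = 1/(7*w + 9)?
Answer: √1200613197/271 ≈ 127.86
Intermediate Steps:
M(T, w) = 1/(9 + 7*w)
c(I, z) = z*(I + z) (c(I, z) = (I + z)*z = z*(I + z))
√(c((-6 + 2)*3, 134) + M(140, -40)) = √(134*((-6 + 2)*3 + 134) + 1/(9 + 7*(-40))) = √(134*(-4*3 + 134) + 1/(9 - 280)) = √(134*(-12 + 134) + 1/(-271)) = √(134*122 - 1/271) = √(16348 - 1/271) = √(4430307/271) = √1200613197/271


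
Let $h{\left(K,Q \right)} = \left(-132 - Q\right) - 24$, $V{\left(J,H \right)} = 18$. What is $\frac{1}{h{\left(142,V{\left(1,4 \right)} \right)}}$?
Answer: $- \frac{1}{174} \approx -0.0057471$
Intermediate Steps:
$h{\left(K,Q \right)} = -156 - Q$
$\frac{1}{h{\left(142,V{\left(1,4 \right)} \right)}} = \frac{1}{-156 - 18} = \frac{1}{-174} = - \frac{1}{174}$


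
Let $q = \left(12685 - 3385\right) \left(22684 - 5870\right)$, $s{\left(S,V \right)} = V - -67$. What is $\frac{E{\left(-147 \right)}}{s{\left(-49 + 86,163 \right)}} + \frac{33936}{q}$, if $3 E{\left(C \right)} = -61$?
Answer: $- \frac{11327579}{128446950} \approx -0.088189$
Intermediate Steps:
$E{\left(C \right)} = - \frac{61}{3}$ ($E{\left(C \right)} = \frac{1}{3} \left(-61\right) = - \frac{61}{3}$)
$s{\left(S,V \right)} = 67 + V$ ($s{\left(S,V \right)} = V + 67 = 67 + V$)
$q = 156370200$ ($q = 9300 \cdot 16814 = 156370200$)
$\frac{E{\left(-147 \right)}}{s{\left(-49 + 86,163 \right)}} + \frac{33936}{q} = - \frac{61}{3 \left(67 + 163\right)} + \frac{33936}{156370200} = - \frac{61}{3 \cdot 230} + 33936 \cdot \frac{1}{156370200} = \left(- \frac{61}{3}\right) \frac{1}{230} + \frac{202}{930775} = - \frac{61}{690} + \frac{202}{930775} = - \frac{11327579}{128446950}$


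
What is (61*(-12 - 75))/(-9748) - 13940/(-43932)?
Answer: 92258561/107062284 ≈ 0.86173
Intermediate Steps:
(61*(-12 - 75))/(-9748) - 13940/(-43932) = (61*(-87))*(-1/9748) - 13940*(-1/43932) = -5307*(-1/9748) + 3485/10983 = 5307/9748 + 3485/10983 = 92258561/107062284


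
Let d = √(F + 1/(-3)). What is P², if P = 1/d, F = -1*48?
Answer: -3/145 ≈ -0.020690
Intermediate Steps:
F = -48
d = I*√435/3 (d = √(-48 + 1/(-3)) = √(-48 - ⅓) = √(-145/3) = I*√435/3 ≈ 6.9522*I)
P = -I*√435/145 (P = 1/(I*√435/3) = -I*√435/145 ≈ -0.14384*I)
P² = (-I*√435/145)² = -3/145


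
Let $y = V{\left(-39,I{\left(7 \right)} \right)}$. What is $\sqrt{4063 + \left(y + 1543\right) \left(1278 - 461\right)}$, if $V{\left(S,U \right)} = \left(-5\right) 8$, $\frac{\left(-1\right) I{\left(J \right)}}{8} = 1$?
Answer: $\sqrt{1232014} \approx 1110.0$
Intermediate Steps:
$I{\left(J \right)} = -8$ ($I{\left(J \right)} = \left(-8\right) 1 = -8$)
$V{\left(S,U \right)} = -40$
$y = -40$
$\sqrt{4063 + \left(y + 1543\right) \left(1278 - 461\right)} = \sqrt{4063 + \left(-40 + 1543\right) \left(1278 - 461\right)} = \sqrt{4063 + 1503 \cdot 817} = \sqrt{4063 + 1227951} = \sqrt{1232014}$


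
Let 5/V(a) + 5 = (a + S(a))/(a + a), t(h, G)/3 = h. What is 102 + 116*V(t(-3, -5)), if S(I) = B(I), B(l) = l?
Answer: -43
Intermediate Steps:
t(h, G) = 3*h
S(I) = I
V(a) = -5/4 (V(a) = 5/(-5 + (a + a)/(a + a)) = 5/(-5 + (2*a)/((2*a))) = 5/(-5 + (2*a)*(1/(2*a))) = 5/(-5 + 1) = 5/(-4) = 5*(-¼) = -5/4)
102 + 116*V(t(-3, -5)) = 102 + 116*(-5/4) = 102 - 145 = -43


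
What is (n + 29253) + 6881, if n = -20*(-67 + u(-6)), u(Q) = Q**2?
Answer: 36754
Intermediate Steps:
n = 620 (n = -20*(-67 + (-6)**2) = -20*(-67 + 36) = -20*(-31) = 620)
(n + 29253) + 6881 = (620 + 29253) + 6881 = 29873 + 6881 = 36754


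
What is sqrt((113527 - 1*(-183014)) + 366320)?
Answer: sqrt(662861) ≈ 814.16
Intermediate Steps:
sqrt((113527 - 1*(-183014)) + 366320) = sqrt((113527 + 183014) + 366320) = sqrt(296541 + 366320) = sqrt(662861)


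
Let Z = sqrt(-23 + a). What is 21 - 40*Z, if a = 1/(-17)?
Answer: 21 - 560*I*sqrt(34)/17 ≈ 21.0 - 192.08*I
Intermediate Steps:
a = -1/17 ≈ -0.058824
Z = 14*I*sqrt(34)/17 (Z = sqrt(-23 - 1/17) = sqrt(-392/17) = 14*I*sqrt(34)/17 ≈ 4.802*I)
21 - 40*Z = 21 - 560*I*sqrt(34)/17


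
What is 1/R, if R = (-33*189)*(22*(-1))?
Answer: 1/137214 ≈ 7.2879e-6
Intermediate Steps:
R = 137214 (R = -6237*(-22) = 137214)
1/R = 1/137214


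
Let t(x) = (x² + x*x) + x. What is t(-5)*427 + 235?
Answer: 19450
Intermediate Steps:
t(x) = x + 2*x² (t(x) = (x² + x²) + x = 2*x² + x = x + 2*x²)
t(-5)*427 + 235 = -5*(1 + 2*(-5))*427 + 235 = -5*(1 - 10)*427 + 235 = -5*(-9)*427 + 235 = 45*427 + 235 = 19215 + 235 = 19450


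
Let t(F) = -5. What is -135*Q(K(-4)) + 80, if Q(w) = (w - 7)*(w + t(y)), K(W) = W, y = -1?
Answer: -13285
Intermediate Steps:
Q(w) = (-7 + w)*(-5 + w) (Q(w) = (w - 7)*(w - 5) = (-7 + w)*(-5 + w))
-135*Q(K(-4)) + 80 = -135*(35 + (-4)² - 12*(-4)) + 80 = -135*(35 + 16 + 48) + 80 = -135*99 + 80 = -13365 + 80 = -13285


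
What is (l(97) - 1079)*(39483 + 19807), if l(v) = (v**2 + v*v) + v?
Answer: 1057496440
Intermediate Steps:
l(v) = v + 2*v**2 (l(v) = (v**2 + v**2) + v = 2*v**2 + v = v + 2*v**2)
(l(97) - 1079)*(39483 + 19807) = (97*(1 + 2*97) - 1079)*(39483 + 19807) = (97*(1 + 194) - 1079)*59290 = (97*195 - 1079)*59290 = (18915 - 1079)*59290 = 17836*59290 = 1057496440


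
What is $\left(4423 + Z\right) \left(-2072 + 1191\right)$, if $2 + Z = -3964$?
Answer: $-402617$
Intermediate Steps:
$Z = -3966$ ($Z = -2 - 3964 = -3966$)
$\left(4423 + Z\right) \left(-2072 + 1191\right) = \left(4423 - 3966\right) \left(-2072 + 1191\right) = 457 \left(-881\right) = -402617$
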